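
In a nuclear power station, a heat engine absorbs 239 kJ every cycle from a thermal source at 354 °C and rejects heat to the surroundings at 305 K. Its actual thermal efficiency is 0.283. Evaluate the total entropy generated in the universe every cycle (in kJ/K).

T_H = 354 °C → 354 + 273.15 = 627.15 K.
W = η·Q_H = 0.283 × 239 = 67.64 kJ, so Q_C = Q_H − W = 171.4 kJ.
Reservoir entropy changes: ΔS_H = −Q_H/T_H = −239/627.15 = -0.3811 kJ/K and ΔS_C = +Q_C/T_C = 171.4/305.00 = 0.5618 kJ/K.
ΔS_univ = −Q_H/T_H + Q_C/T_C = 0.1808 kJ/K (> 0, since η = 0.283 < η_Carnot = 0.514).

ΔS_univ ≈ 0.1808 kJ/K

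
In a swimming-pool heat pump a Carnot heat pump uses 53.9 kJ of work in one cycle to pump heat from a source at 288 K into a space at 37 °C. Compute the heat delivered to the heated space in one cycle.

T_H = 37 °C → 37 + 273.15 = 310.15 K.
For a reversible heat pump, COP_HP = T_H/(T_H − T_C) = 310.15/22.15 = 14.0023.
Q_H = COP_HP · W = 14.0023 × 53.9 = 754.7 kJ.

Q_H ≈ 754.7 kJ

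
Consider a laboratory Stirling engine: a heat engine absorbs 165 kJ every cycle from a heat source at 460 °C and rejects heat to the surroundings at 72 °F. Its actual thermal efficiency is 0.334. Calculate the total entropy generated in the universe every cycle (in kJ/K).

ΔS_univ ≈ 0.147 kJ/K

T_H = 460 °C → 460 + 273.15 = 733.15 K.
T_C = 72 °F → (72 − 32) × 5/9 = 22.22 °C = 295.37 K.
W = η·Q_H = 0.334 × 165 = 55.11 kJ, so Q_C = Q_H − W = 109.9 kJ.
Entropy balance on the reservoirs: −Q_H/T_H = -0.2251 kJ/K, +Q_C/T_C = 0.3720 kJ/K.
ΔS_univ = −Q_H/T_H + Q_C/T_C = 0.147 kJ/K (> 0, since η = 0.334 < η_Carnot = 0.597).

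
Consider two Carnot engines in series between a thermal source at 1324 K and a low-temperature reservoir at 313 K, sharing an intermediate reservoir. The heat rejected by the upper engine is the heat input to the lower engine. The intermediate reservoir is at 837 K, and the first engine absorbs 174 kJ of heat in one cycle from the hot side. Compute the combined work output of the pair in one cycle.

W_total ≈ 132.9 kJ

Two reversible stages in series are equivalent to a single Carnot engine between T_H and T_C, so η_total = 1 − T_C/T_H = 1 − 313.00/1324.00 = 0.7636.
W_total = η_total · Q_H = 0.7636 × 174 = 132.9 kJ.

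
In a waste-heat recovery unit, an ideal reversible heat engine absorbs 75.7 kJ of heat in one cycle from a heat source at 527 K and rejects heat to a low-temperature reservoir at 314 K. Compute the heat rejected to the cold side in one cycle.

Q_C ≈ 45.10 kJ

Since the cycle is reversible, η = 1 − T_C/T_H = 1 − 314.00/527.00 = 0.4042.
For a reversible cycle Q_C/Q_H = T_C/T_H, so Q_C = 75.7 × 314.00/527.00 = 45.10 kJ.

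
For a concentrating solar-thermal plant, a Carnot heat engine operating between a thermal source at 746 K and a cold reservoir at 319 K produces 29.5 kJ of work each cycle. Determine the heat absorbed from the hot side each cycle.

η_rev = 1 − T_C/T_H = 1 − 319.00/746.00 = 0.5724.
Q_H = W/η = 29.5/0.5724 = 51.54 kJ.

Q_H ≈ 51.54 kJ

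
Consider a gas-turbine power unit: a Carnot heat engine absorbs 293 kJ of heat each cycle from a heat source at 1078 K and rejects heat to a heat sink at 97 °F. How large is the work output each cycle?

T_C = 97 °F → (97 − 32) × 5/9 = 36.11 °C = 309.26 K.
Carnot efficiency: η = 1 − T_C/T_H = 1 − 309.26/1078.00 = 0.7131.
W = η·Q_H = 0.7131 × 293 = 209 kJ.

W ≈ 209 kJ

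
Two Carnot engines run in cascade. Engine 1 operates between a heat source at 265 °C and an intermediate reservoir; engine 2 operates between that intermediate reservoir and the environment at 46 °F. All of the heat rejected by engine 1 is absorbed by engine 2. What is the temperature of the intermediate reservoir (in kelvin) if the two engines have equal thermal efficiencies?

T_m ≈ 388.8 K

T_H = 265 °C → 265 + 273.15 = 538.15 K.
T_C = 46 °F → (46 − 32) × 5/9 = 7.78 °C = 280.93 K.
Equal efficiencies require 1 − T_m/T_H = 1 − T_C/T_m, i.e. T_m/T_H = T_C/T_m, so T_m = √(T_H·T_C) = √(538.15 × 280.93) = 388.8 K.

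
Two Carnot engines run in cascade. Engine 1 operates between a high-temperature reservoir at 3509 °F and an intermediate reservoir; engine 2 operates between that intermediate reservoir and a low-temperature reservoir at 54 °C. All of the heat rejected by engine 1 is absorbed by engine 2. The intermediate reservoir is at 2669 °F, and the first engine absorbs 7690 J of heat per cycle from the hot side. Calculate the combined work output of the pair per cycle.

W_total ≈ 6549 J

T_H = 3509 °F → (3509 − 32) × 5/9 = 1931.67 °C = 2204.82 K.
T_C = 54 °C → 54 + 273.15 = 327.15 K.
Two reversible stages in series are equivalent to a single Carnot engine between T_H and T_C, so η_total = 1 − T_C/T_H = 1 − 327.15/2204.82 = 0.8516.
W_total = η_total · Q_H = 0.8516 × 7690 = 6549 J.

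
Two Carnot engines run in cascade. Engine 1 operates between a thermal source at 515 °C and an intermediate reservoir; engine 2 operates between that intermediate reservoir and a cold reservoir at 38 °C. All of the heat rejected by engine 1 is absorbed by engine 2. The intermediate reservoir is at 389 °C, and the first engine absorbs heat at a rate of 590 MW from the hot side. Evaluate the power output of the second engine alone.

Ẇ₂ ≈ 263 MW

T_H = 515 °C → 515 + 273.15 = 788.15 K.
T_C = 38 °C → 38 + 273.15 = 311.15 K.
T_m = 389 °C → 389 + 273.15 = 662.15 K.
Heat entering the second stage: Q_m = Q_H·(T_m/T_H) = 590 × 662.15/788.15 = 496 MW.
Second-stage efficiency η₂ = 1 − T_C/T_m = 1 − 311.15/662.15 = 0.5301, so W₂ = η₂·Q_m = 263 MW.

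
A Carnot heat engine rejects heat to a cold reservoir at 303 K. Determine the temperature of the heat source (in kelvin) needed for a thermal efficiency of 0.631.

From η = 1 − T_C/T_H, solving for T_H gives T_H = T_C/(1 − η) = 303.00/(1 − 0.631) = 821 K.

T_H ≈ 821 K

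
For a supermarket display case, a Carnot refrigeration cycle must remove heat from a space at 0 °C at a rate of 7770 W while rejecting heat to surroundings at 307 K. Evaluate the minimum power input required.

Ẇ_in ≈ 963 W

T_C = 0 °C → 0 + 273.15 = 273.15 K.
For a reversible refrigerator, COP_R = T_C/(T_H − T_C) = 273.15/33.85 = 8.0694.
W = Q_C/COP_R = 7770/8.0694 = 963 W.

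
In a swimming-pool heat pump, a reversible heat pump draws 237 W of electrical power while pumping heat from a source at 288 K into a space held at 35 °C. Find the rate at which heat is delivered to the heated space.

T_H = 35 °C → 35 + 273.15 = 308.15 K.
COP_HP = T_H/(T_H − T_C) = 308.15/20.15 = 15.2928.
Q_H = COP_HP · W = 15.2928 × 237 = 3624 W.

Q̇_H ≈ 3624 W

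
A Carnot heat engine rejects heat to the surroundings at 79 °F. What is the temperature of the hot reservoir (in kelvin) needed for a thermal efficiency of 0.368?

T_H ≈ 474 K

T_C = 79 °F → (79 − 32) × 5/9 = 26.11 °C = 299.26 K.
From η = 1 − T_C/T_H, solving for T_H gives T_H = T_C/(1 − η) = 299.26/(1 − 0.368) = 474 K.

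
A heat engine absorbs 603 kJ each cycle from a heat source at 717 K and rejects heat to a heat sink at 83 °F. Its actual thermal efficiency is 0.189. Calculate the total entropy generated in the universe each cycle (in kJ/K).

ΔS_univ ≈ 0.781 kJ/K

T_C = 83 °F → (83 − 32) × 5/9 = 28.33 °C = 301.48 K.
W = η·Q_H = 0.189 × 603 = 114.0 kJ, so Q_C = Q_H − W = 489.0 kJ.
Entropy balance on the reservoirs: −Q_H/T_H = -0.8410 kJ/K, +Q_C/T_C = 1.622 kJ/K.
ΔS_univ = −Q_H/T_H + Q_C/T_C = 0.781 kJ/K (> 0, since η = 0.189 < η_Carnot = 0.580).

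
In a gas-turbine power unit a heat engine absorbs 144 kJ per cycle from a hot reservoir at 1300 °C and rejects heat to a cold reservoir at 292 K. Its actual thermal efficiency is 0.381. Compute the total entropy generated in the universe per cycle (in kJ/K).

ΔS_univ ≈ 0.214 kJ/K

T_H = 1300 °C → 1300 + 273.15 = 1573.15 K.
W = η·Q_H = 0.381 × 144 = 54.86 kJ, so Q_C = Q_H − W = 89.14 kJ.
Entropy balance on the reservoirs: −Q_H/T_H = -0.09154 kJ/K, +Q_C/T_C = 0.3053 kJ/K.
ΔS_univ = −Q_H/T_H + Q_C/T_C = 0.214 kJ/K (> 0, since η = 0.381 < η_Carnot = 0.814).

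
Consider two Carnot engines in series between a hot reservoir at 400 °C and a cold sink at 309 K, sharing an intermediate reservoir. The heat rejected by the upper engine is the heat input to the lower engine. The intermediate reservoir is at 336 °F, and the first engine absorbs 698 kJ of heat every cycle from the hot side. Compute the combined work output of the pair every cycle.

W_total ≈ 378 kJ

T_H = 400 °C → 400 + 273.15 = 673.15 K.
Two reversible stages in series are equivalent to a single Carnot engine between T_H and T_C, so η_total = 1 − T_C/T_H = 1 − 309.00/673.15 = 0.5410.
W_total = η_total · Q_H = 0.5410 × 698 = 378 kJ.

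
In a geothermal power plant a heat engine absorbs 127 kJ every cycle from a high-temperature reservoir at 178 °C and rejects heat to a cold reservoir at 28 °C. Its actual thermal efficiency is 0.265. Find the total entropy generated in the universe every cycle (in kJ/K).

T_H = 178 °C → 178 + 273.15 = 451.15 K.
T_C = 28 °C → 28 + 273.15 = 301.15 K.
W = η·Q_H = 0.265 × 127 = 33.66 kJ, so Q_C = Q_H − W = 93.34 kJ.
The hot reservoir loses entropy Q_H/T_H = 127/451.15 = 0.2815 kJ/K; the cold reservoir gains Q_C/T_C = 93.34/301.15 = 0.3100 kJ/K.
ΔS_univ = −Q_H/T_H + Q_C/T_C = 0.0285 kJ/K (> 0, since η = 0.265 < η_Carnot = 0.332).

ΔS_univ ≈ 0.0285 kJ/K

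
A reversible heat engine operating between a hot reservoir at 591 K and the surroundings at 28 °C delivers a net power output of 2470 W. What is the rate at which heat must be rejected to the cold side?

T_C = 28 °C → 28 + 273.15 = 301.15 K.
For a reversible engine, η = 1 − T_C/T_H = 1 − 301.15/591.00 = 0.4904.
Since Q_C/Q_H = T_C/T_H and Q_H = W/η, Q_C = W·T_C/(T_H − T_C) = 2470 × 301.15/289.85 = 2570 W.

Q̇_C ≈ 2570 W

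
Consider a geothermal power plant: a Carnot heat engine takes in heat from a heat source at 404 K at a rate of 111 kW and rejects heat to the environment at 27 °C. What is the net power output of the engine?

T_C = 27 °C → 27 + 273.15 = 300.15 K.
The Carnot efficiency is η = 1 − T_C/T_H = 1 − 300.15/404.00 = 0.2571.
W = η·Q_H = 0.2571 × 111 = 28.5 kW.

Ẇ ≈ 28.5 kW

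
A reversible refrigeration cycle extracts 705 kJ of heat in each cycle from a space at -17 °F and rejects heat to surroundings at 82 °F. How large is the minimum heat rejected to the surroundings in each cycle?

T_H = 82 °F → (82 − 32) × 5/9 = 27.78 °C = 300.93 K.
T_C = -17 °F → (-17 − 32) × 5/9 = -27.22 °C = 245.93 K.
For a reversible cycle Q_H/Q_C = T_H/T_C, so Q_H = Q_C·T_H/T_C = 705 × 300.93/245.93 = 863 kJ.

Q_H ≈ 863 kJ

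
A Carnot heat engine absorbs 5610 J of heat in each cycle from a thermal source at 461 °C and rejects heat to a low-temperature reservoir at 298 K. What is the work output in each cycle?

T_H = 461 °C → 461 + 273.15 = 734.15 K.
For a reversible engine, η = 1 − T_C/T_H = 1 − 298.00/734.15 = 0.5941.
W = η·Q_H = 0.5941 × 5610 = 3333 J.

W ≈ 3333 J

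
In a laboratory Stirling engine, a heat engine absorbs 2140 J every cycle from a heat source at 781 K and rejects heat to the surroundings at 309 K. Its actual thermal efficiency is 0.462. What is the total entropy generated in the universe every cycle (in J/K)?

W = η·Q_H = 0.462 × 2140 = 988.7 J, so Q_C = Q_H − W = 1151 J.
The hot reservoir loses entropy Q_H/T_H = 2140/781.00 = 2.740 J/K; the cold reservoir gains Q_C/T_C = 1151/309.00 = 3.726 J/K.
ΔS_univ = −Q_H/T_H + Q_C/T_C = 0.986 J/K (> 0, since η = 0.462 < η_Carnot = 0.604).

ΔS_univ ≈ 0.986 J/K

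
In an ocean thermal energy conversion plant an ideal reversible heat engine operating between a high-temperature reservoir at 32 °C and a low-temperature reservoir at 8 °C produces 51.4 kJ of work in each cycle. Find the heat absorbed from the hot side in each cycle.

T_H = 32 °C → 32 + 273.15 = 305.15 K.
T_C = 8 °C → 8 + 273.15 = 281.15 K.
For a reversible engine, η = 1 − T_C/T_H = 1 − 281.15/305.15 = 0.0786.
Q_H = W/η = 51.4/0.0786 = 654 kJ.

Q_H ≈ 654 kJ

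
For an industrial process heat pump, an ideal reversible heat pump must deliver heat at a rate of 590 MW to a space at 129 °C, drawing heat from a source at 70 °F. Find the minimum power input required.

Ẇ_in ≈ 158 MW

T_H = 129 °C → 129 + 273.15 = 402.15 K.
T_C = 70 °F → (70 − 32) × 5/9 = 21.11 °C = 294.26 K.
The Carnot heat-pump COP is COP_HP = T_H/(T_H − T_C) = 402.15/107.89 = 3.7274.
W = Q_H/COP_HP = 590/3.7274 = 158 MW.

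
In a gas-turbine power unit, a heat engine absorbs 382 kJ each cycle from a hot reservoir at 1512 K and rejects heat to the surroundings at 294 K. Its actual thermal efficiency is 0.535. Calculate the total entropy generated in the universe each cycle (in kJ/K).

W = η·Q_H = 0.535 × 382 = 204.4 kJ, so Q_C = Q_H − W = 177.6 kJ.
Entropy balance on the reservoirs: −Q_H/T_H = -0.2526 kJ/K, +Q_C/T_C = 0.6042 kJ/K.
ΔS_univ = −Q_H/T_H + Q_C/T_C = 0.352 kJ/K (> 0, since η = 0.535 < η_Carnot = 0.806).

ΔS_univ ≈ 0.352 kJ/K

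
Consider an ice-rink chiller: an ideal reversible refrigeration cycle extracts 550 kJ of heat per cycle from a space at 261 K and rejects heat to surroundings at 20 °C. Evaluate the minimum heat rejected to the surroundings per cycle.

T_H = 20 °C → 20 + 273.15 = 293.15 K.
For a reversible cycle Q_H/Q_C = T_H/T_C, so Q_H = Q_C·T_H/T_C = 550 × 293.15/261.00 = 618 kJ.

Q_H ≈ 618 kJ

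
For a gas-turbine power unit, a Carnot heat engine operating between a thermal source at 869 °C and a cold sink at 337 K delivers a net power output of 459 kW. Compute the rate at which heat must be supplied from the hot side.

T_H = 869 °C → 869 + 273.15 = 1142.15 K.
For a reversible engine, η = 1 − T_C/T_H = 1 − 337.00/1142.15 = 0.7049.
Q_H = W/η = 459/0.7049 = 651 kW.

Q̇_H ≈ 651 kW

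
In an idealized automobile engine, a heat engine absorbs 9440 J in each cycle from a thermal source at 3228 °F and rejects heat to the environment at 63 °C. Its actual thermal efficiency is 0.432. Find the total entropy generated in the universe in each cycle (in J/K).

T_H = 3228 °F → (3228 − 32) × 5/9 = 1775.56 °C = 2048.71 K.
T_C = 63 °C → 63 + 273.15 = 336.15 K.
W = η·Q_H = 0.432 × 9440 = 4078 J, so Q_C = Q_H − W = 5362 J.
The hot reservoir loses entropy Q_H/T_H = 9440/2048.71 = 4.608 J/K; the cold reservoir gains Q_C/T_C = 5362/336.15 = 15.95 J/K.
ΔS_univ = −Q_H/T_H + Q_C/T_C = 11.3 J/K (> 0, since η = 0.432 < η_Carnot = 0.836).

ΔS_univ ≈ 11.3 J/K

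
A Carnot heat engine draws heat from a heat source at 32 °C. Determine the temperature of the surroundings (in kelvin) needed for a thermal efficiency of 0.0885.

T_C ≈ 278 K

T_H = 32 °C → 32 + 273.15 = 305.15 K.
From η = 1 − T_C/T_H, T_C = T_H·(1 − η) = 305.15 × (1 − 0.0885) = 278 K.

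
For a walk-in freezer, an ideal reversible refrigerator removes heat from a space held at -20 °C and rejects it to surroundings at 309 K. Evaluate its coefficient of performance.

COP_R ≈ 4.53

T_C = -20 °C → -20 + 273.15 = 253.15 K.
COP_R = T_C/(T_H − T_C) = 253.15/(309.00 − 253.15) = 4.53.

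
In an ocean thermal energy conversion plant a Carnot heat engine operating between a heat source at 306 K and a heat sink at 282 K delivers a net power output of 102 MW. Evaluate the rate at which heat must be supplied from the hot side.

Q̇_H ≈ 1300 MW

For a reversible engine, η = 1 − T_C/T_H = 1 − 282.00/306.00 = 0.0784.
Q_H = W/η = 102/0.0784 = 1300 MW.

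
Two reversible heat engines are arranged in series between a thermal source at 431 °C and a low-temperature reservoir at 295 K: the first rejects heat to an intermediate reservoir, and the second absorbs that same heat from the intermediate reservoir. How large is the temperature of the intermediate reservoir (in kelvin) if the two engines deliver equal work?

T_m ≈ 499.6 K

T_H = 431 °C → 431 + 273.15 = 704.15 K.
For reversible stages Q_m = Q_H·(T_m/T_H). Setting W₁ = Q_H(1 − T_m/T_H) equal to W₂ = Q_m(1 − T_C/T_m) = Q_H·(T_m − T_C)/T_H gives T_H − T_m = T_m − T_C, so T_m = (T_H + T_C)/2 = (704.15 + 295.00)/2 = 499.6 K.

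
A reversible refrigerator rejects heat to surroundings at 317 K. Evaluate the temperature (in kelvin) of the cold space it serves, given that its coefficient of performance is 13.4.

T_C ≈ 295.0 K

COP_R = T_C/(T_H − T_C) ⇒ T_C = T_H·COP_R/(1 + COP_R) = 317.00 × 13.4/(1 + 13.4) = 295.0 K.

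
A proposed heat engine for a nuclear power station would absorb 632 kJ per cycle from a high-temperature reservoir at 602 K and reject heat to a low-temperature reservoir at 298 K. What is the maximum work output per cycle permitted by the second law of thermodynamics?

W_max ≈ 319 kJ

The upper bound on efficiency is η_max = 1 − T_C/T_H = 1 − 298.00/602.00 = 0.5050.
W_max = η_max · Q_H = 0.5050 × 632 = 319 kJ.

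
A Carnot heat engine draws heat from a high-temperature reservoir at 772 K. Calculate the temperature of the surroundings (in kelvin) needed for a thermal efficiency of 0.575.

From η = 1 − T_C/T_H, T_C = T_H·(1 − η) = 772.00 × (1 − 0.575) = 328 K.

T_C ≈ 328 K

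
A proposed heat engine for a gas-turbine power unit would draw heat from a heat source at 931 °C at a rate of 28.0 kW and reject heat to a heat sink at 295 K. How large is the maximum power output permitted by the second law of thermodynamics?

Ẇ_max ≈ 21.14 kW

T_H = 931 °C → 931 + 273.15 = 1204.15 K.
No engine can exceed the Carnot limit: η_max = 1 − T_C/T_H = 1 − 295.00/1204.15 = 0.7550.
W_max = η_max · Q_H = 0.7550 × 28.0 = 21.14 kW.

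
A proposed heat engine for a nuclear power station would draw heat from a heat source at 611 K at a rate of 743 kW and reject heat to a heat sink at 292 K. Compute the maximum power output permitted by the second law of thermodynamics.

By the Carnot theorem, η_max = 1 − T_C/T_H = 1 − 292.00/611.00 = 0.5221.
W_max = η_max · Q_H = 0.5221 × 743 = 388 kW.

Ẇ_max ≈ 388 kW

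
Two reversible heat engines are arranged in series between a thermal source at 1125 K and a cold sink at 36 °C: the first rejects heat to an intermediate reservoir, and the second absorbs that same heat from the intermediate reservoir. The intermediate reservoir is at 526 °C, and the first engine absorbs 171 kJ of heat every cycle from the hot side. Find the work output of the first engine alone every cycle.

T_C = 36 °C → 36 + 273.15 = 309.15 K.
T_m = 526 °C → 526 + 273.15 = 799.15 K.
First-stage efficiency η₁ = 1 − T_m/T_H = 1 − 799.15/1125.00 = 0.2896.
W₁ = η₁·Q_H = 0.2896 × 171 = 49.53 kJ.

W₁ ≈ 49.53 kJ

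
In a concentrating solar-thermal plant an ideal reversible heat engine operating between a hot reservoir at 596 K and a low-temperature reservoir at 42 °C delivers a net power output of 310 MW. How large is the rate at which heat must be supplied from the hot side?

Q̇_H ≈ 658 MW

T_C = 42 °C → 42 + 273.15 = 315.15 K.
Carnot efficiency: η = 1 − T_C/T_H = 1 − 315.15/596.00 = 0.4712.
Q_H = W/η = 310/0.4712 = 658 MW.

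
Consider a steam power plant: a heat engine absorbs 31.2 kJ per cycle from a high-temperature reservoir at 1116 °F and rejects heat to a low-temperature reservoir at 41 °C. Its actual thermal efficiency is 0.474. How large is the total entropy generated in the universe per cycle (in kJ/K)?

ΔS_univ ≈ 0.0166 kJ/K

T_H = 1116 °F → (1116 − 32) × 5/9 = 602.22 °C = 875.37 K.
T_C = 41 °C → 41 + 273.15 = 314.15 K.
W = η·Q_H = 0.474 × 31.2 = 14.79 kJ, so Q_C = Q_H − W = 16.41 kJ.
The hot reservoir loses entropy Q_H/T_H = 31.2/875.37 = 0.03564 kJ/K; the cold reservoir gains Q_C/T_C = 16.41/314.15 = 0.05224 kJ/K.
ΔS_univ = −Q_H/T_H + Q_C/T_C = 0.0166 kJ/K (> 0, since η = 0.474 < η_Carnot = 0.641).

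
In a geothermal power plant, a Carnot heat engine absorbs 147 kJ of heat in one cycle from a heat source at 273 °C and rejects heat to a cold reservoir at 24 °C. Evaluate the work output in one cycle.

T_H = 273 °C → 273 + 273.15 = 546.15 K.
T_C = 24 °C → 24 + 273.15 = 297.15 K.
Since the cycle is reversible, η = 1 − T_C/T_H = 1 − 297.15/546.15 = 0.4559.
W = η·Q_H = 0.4559 × 147 = 67.0 kJ.

W ≈ 67.0 kJ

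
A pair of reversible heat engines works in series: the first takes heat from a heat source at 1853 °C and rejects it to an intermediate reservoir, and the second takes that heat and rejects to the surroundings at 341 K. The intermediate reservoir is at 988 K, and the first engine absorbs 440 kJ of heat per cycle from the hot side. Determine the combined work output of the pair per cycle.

W_total ≈ 369.4 kJ

T_H = 1853 °C → 1853 + 273.15 = 2126.15 K.
Two reversible stages in series are equivalent to a single Carnot engine between T_H and T_C, so η_total = 1 − T_C/T_H = 1 − 341.00/2126.15 = 0.8396.
W_total = η_total · Q_H = 0.8396 × 440 = 369.4 kJ.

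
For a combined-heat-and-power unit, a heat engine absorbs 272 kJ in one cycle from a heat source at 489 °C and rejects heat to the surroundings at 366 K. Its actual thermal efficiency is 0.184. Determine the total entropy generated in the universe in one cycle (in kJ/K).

T_H = 489 °C → 489 + 273.15 = 762.15 K.
W = η·Q_H = 0.184 × 272 = 50.05 kJ, so Q_C = Q_H − W = 222.0 kJ.
Entropy balance on the reservoirs: −Q_H/T_H = -0.3569 kJ/K, +Q_C/T_C = 0.6064 kJ/K.
ΔS_univ = −Q_H/T_H + Q_C/T_C = 0.250 kJ/K (> 0, since η = 0.184 < η_Carnot = 0.520).

ΔS_univ ≈ 0.250 kJ/K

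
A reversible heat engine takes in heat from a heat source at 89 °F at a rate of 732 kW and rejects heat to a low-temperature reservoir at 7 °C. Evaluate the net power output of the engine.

Ẇ ≈ 59.2 kW

T_H = 89 °F → (89 − 32) × 5/9 = 31.67 °C = 304.82 K.
T_C = 7 °C → 7 + 273.15 = 280.15 K.
For a reversible engine, η = 1 − T_C/T_H = 1 − 280.15/304.82 = 0.0809.
W = η·Q_H = 0.0809 × 732 = 59.2 kW.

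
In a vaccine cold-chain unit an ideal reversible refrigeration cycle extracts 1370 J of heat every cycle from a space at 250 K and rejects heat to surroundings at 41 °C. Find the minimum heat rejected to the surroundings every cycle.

T_H = 41 °C → 41 + 273.15 = 314.15 K.
For a reversible cycle Q_H/Q_C = T_H/T_C, so Q_H = Q_C·T_H/T_C = 1370 × 314.15/250.00 = 1722 J.

Q_H ≈ 1722 J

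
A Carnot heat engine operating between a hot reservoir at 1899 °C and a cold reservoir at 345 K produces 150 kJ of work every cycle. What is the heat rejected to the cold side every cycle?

T_H = 1899 °C → 1899 + 273.15 = 2172.15 K.
The Carnot efficiency is η = 1 − T_C/T_H = 1 − 345.00/2172.15 = 0.8412.
Since Q_C/Q_H = T_C/T_H and Q_H = W/η, Q_C = W·T_C/(T_H − T_C) = 150 × 345.00/1827.15 = 28.3 kJ.

Q_C ≈ 28.3 kJ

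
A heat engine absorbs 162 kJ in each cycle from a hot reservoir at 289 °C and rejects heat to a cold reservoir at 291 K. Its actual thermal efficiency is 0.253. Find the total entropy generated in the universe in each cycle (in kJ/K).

T_H = 289 °C → 289 + 273.15 = 562.15 K.
W = η·Q_H = 0.253 × 162 = 40.99 kJ, so Q_C = Q_H − W = 121.0 kJ.
The hot reservoir loses entropy Q_H/T_H = 162/562.15 = 0.2882 kJ/K; the cold reservoir gains Q_C/T_C = 121.0/291.00 = 0.4159 kJ/K.
ΔS_univ = −Q_H/T_H + Q_C/T_C = 0.128 kJ/K (> 0, since η = 0.253 < η_Carnot = 0.482).

ΔS_univ ≈ 0.128 kJ/K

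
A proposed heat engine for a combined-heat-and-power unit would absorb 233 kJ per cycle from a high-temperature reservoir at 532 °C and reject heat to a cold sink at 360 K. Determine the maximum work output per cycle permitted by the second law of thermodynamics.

T_H = 532 °C → 532 + 273.15 = 805.15 K.
The second-law ceiling is the Carnot efficiency, η_max = 1 − T_C/T_H = 1 − 360.00/805.15 = 0.5529.
W_max = η_max · Q_H = 0.5529 × 233 = 129 kJ.

W_max ≈ 129 kJ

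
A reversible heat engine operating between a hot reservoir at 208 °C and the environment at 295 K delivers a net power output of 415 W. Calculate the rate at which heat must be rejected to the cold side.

Q̇_C ≈ 658 W

T_H = 208 °C → 208 + 273.15 = 481.15 K.
η_rev = 1 − T_C/T_H = 1 − 295.00/481.15 = 0.3869.
Since Q_C/Q_H = T_C/T_H and Q_H = W/η, Q_C = W·T_C/(T_H − T_C) = 415 × 295.00/186.15 = 658 W.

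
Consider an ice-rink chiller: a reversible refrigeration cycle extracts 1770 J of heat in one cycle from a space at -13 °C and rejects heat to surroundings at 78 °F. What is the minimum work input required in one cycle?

T_H = 78 °F → (78 − 32) × 5/9 = 25.56 °C = 298.71 K.
T_C = -13 °C → -13 + 273.15 = 260.15 K.
COP_R = T_C/(T_H − T_C) = 260.15/38.56 = 6.7474.
W = Q_C/COP_R = 1770/6.7474 = 262 J.

W_in ≈ 262 J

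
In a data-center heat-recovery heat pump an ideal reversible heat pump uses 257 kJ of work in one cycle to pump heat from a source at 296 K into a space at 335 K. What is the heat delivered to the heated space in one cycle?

Q_H ≈ 2210 kJ

For a reversible heat pump, COP_HP = T_H/(T_H − T_C) = 335.00/39.00 = 8.5897.
Q_H = COP_HP · W = 8.5897 × 257 = 2210 kJ.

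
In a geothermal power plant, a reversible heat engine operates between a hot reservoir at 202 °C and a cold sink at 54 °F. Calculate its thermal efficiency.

η ≈ 0.399

T_H = 202 °C → 202 + 273.15 = 475.15 K.
T_C = 54 °F → (54 − 32) × 5/9 = 12.22 °C = 285.37 K.
η_rev = 1 − T_C/T_H = 1 − 285.37/475.15 = 0.399.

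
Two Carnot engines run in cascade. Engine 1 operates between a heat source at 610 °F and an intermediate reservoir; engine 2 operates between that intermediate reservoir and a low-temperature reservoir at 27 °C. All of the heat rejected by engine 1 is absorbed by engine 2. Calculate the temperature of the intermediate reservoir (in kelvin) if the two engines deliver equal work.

T_H = 610 °F → (610 − 32) × 5/9 = 321.11 °C = 594.26 K.
T_C = 27 °C → 27 + 273.15 = 300.15 K.
For reversible stages Q_m = Q_H·(T_m/T_H). Setting W₁ = Q_H(1 − T_m/T_H) equal to W₂ = Q_m(1 − T_C/T_m) = Q_H·(T_m − T_C)/T_H gives T_H − T_m = T_m − T_C, so T_m = (T_H + T_C)/2 = (594.26 + 300.15)/2 = 447 K.

T_m ≈ 447 K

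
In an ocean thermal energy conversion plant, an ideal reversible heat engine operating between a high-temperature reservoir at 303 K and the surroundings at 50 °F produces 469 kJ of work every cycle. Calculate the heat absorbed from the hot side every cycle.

T_C = 50 °F → (50 − 32) × 5/9 = 10.00 °C = 283.15 K.
The Carnot efficiency is η = 1 − T_C/T_H = 1 − 283.15/303.00 = 0.0655.
Q_H = W/η = 469/0.0655 = 7159 kJ.

Q_H ≈ 7159 kJ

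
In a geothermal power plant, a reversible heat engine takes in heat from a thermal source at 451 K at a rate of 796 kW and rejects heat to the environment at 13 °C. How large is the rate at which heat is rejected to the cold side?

T_C = 13 °C → 13 + 273.15 = 286.15 K.
η_rev = 1 − T_C/T_H = 1 − 286.15/451.00 = 0.3655.
For a reversible cycle Q_C/Q_H = T_C/T_H, so Q_C = 796 × 286.15/451.00 = 505 kW.

Q̇_C ≈ 505 kW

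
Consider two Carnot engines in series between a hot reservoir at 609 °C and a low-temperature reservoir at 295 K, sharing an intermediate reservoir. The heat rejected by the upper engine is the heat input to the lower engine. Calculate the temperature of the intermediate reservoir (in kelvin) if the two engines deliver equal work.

T_H = 609 °C → 609 + 273.15 = 882.15 K.
For reversible stages Q_m = Q_H·(T_m/T_H). Setting W₁ = Q_H(1 − T_m/T_H) equal to W₂ = Q_m(1 − T_C/T_m) = Q_H·(T_m − T_C)/T_H gives T_H − T_m = T_m − T_C, so T_m = (T_H + T_C)/2 = (882.15 + 295.00)/2 = 589 K.

T_m ≈ 589 K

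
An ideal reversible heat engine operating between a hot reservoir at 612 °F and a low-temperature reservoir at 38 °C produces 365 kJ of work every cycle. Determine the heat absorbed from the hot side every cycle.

Q_H ≈ 765 kJ

T_H = 612 °F → (612 − 32) × 5/9 = 322.22 °C = 595.37 K.
T_C = 38 °C → 38 + 273.15 = 311.15 K.
Carnot efficiency: η = 1 − T_C/T_H = 1 − 311.15/595.37 = 0.4774.
Q_H = W/η = 365/0.4774 = 765 kJ.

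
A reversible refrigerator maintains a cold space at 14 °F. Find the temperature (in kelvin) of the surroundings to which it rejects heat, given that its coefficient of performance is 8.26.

T_H ≈ 295 K

T_C = 14 °F → (14 − 32) × 5/9 = -10.00 °C = 263.15 K.
COP_R = T_C/(T_H − T_C) ⇒ T_H = T_C·(1 + 1/COP_R) = 263.15 × (1 + 1/8.26) = 295 K.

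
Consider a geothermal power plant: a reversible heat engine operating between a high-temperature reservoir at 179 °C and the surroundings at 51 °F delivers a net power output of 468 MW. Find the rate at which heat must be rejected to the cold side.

Q̇_C ≈ 788 MW

T_H = 179 °C → 179 + 273.15 = 452.15 K.
T_C = 51 °F → (51 − 32) × 5/9 = 10.56 °C = 283.71 K.
Since the cycle is reversible, η = 1 − T_C/T_H = 1 − 283.71/452.15 = 0.3725.
Since Q_C/Q_H = T_C/T_H and Q_H = W/η, Q_C = W·T_C/(T_H − T_C) = 468 × 283.71/168.44 = 788 MW.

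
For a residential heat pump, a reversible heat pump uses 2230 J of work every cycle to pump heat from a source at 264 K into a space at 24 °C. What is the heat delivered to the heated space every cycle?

Q_H ≈ 20000 J

T_H = 24 °C → 24 + 273.15 = 297.15 K.
COP_HP = T_H/(T_H − T_C) = 297.15/33.15 = 8.9638.
Q_H = COP_HP · W = 8.9638 × 2230 = 20000 J.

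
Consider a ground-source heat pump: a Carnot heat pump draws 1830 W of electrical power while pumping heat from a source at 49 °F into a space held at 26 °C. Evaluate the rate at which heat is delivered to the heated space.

Q̇_H ≈ 33070 W

T_H = 26 °C → 26 + 273.15 = 299.15 K.
T_C = 49 °F → (49 − 32) × 5/9 = 9.44 °C = 282.59 K.
COP_HP = T_H/(T_H − T_C) = 299.15/16.56 = 18.0695.
Q_H = COP_HP · W = 18.0695 × 1830 = 33070 W.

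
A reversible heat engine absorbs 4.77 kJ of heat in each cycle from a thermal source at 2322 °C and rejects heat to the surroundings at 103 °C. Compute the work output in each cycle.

T_H = 2322 °C → 2322 + 273.15 = 2595.15 K.
T_C = 103 °C → 103 + 273.15 = 376.15 K.
Carnot efficiency: η = 1 − T_C/T_H = 1 − 376.15/2595.15 = 0.8551.
W = η·Q_H = 0.8551 × 4.77 = 4.08 kJ.

W ≈ 4.08 kJ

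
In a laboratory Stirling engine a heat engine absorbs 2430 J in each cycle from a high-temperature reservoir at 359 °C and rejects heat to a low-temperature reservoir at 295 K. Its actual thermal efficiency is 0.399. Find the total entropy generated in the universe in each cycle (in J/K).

ΔS_univ ≈ 1.11 J/K

T_H = 359 °C → 359 + 273.15 = 632.15 K.
W = η·Q_H = 0.399 × 2430 = 969.6 J, so Q_C = Q_H − W = 1460 J.
The hot reservoir loses entropy Q_H/T_H = 2430/632.15 = 3.844 J/K; the cold reservoir gains Q_C/T_C = 1460/295.00 = 4.951 J/K.
ΔS_univ = −Q_H/T_H + Q_C/T_C = 1.11 J/K (> 0, since η = 0.399 < η_Carnot = 0.533).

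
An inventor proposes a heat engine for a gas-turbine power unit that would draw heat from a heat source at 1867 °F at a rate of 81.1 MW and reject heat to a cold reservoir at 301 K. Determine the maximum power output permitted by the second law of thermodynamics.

Ẇ_max ≈ 62.2 MW

T_H = 1867 °F → (1867 − 32) × 5/9 = 1019.44 °C = 1292.59 K.
The second-law ceiling is the Carnot efficiency, η_max = 1 − T_C/T_H = 1 − 301.00/1292.59 = 0.7671.
W_max = η_max · Q_H = 0.7671 × 81.1 = 62.2 MW.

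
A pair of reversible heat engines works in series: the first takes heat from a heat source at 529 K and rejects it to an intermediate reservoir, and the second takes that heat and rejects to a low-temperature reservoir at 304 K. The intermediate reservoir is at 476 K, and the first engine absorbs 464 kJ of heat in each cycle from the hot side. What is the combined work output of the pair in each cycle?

W_total ≈ 197 kJ

Two reversible stages in series are equivalent to a single Carnot engine between T_H and T_C, so η_total = 1 − T_C/T_H = 1 − 304.00/529.00 = 0.4253.
W_total = η_total · Q_H = 0.4253 × 464 = 197 kJ.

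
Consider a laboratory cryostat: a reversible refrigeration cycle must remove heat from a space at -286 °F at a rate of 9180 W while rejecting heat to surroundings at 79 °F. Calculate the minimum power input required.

Ẇ_in ≈ 19290 W

T_H = 79 °F → (79 − 32) × 5/9 = 26.11 °C = 299.26 K.
T_C = -286 °F → (-286 − 32) × 5/9 = -176.67 °C = 96.48 K.
COP_R = T_C/(T_H − T_C) = 96.48/202.78 = 0.4758.
W = Q_C/COP_R = 9180/0.4758 = 19290 W.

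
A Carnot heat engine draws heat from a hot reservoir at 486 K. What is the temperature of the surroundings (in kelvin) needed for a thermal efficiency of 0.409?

From η = 1 − T_C/T_H, T_C = T_H·(1 − η) = 486.00 × (1 − 0.409) = 287.2 K.

T_C ≈ 287.2 K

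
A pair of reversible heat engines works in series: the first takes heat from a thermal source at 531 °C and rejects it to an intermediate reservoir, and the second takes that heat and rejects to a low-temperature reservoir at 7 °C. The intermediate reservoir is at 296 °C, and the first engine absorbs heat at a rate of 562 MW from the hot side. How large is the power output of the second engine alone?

T_H = 531 °C → 531 + 273.15 = 804.15 K.
T_C = 7 °C → 7 + 273.15 = 280.15 K.
T_m = 296 °C → 296 + 273.15 = 569.15 K.
Heat entering the second stage: Q_m = Q_H·(T_m/T_H) = 562 × 569.15/804.15 = 397.8 MW.
Second-stage efficiency η₂ = 1 − T_C/T_m = 1 − 280.15/569.15 = 0.5078, so W₂ = η₂·Q_m = 202.0 MW.

Ẇ₂ ≈ 202.0 MW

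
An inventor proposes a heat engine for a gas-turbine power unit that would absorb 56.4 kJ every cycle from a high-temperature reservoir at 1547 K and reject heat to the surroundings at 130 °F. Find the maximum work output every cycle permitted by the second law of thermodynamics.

W_max ≈ 44.5 kJ

T_C = 130 °F → (130 − 32) × 5/9 = 54.44 °C = 327.59 K.
The upper bound on efficiency is η_max = 1 − T_C/T_H = 1 − 327.59/1547.00 = 0.7882.
W_max = η_max · Q_H = 0.7882 × 56.4 = 44.5 kJ.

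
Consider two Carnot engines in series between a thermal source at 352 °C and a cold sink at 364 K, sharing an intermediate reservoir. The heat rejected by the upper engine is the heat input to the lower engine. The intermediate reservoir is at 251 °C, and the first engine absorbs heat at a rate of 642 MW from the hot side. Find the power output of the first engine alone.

T_H = 352 °C → 352 + 273.15 = 625.15 K.
T_m = 251 °C → 251 + 273.15 = 524.15 K.
First-stage efficiency η₁ = 1 − T_m/T_H = 1 − 524.15/625.15 = 0.1616.
W₁ = η₁·Q_H = 0.1616 × 642 = 104 MW.

Ẇ₁ ≈ 104 MW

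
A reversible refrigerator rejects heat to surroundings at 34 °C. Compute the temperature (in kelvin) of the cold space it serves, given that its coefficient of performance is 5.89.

T_C ≈ 262.6 K

T_H = 34 °C → 34 + 273.15 = 307.15 K.
COP_R = T_C/(T_H − T_C) ⇒ T_C = T_H·COP_R/(1 + COP_R) = 307.15 × 5.89/(1 + 5.89) = 262.6 K.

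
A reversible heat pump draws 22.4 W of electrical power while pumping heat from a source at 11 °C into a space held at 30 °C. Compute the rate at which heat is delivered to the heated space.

Q̇_H ≈ 357.4 W

T_H = 30 °C → 30 + 273.15 = 303.15 K.
T_C = 11 °C → 11 + 273.15 = 284.15 K.
COP_HP = T_H/(T_H − T_C) = 303.15/19.00 = 15.9553.
Q_H = COP_HP · W = 15.9553 × 22.4 = 357.4 W.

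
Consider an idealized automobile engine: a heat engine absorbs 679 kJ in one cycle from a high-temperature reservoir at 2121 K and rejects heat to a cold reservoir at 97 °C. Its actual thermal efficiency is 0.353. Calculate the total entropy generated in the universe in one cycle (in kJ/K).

T_C = 97 °C → 97 + 273.15 = 370.15 K.
W = η·Q_H = 0.353 × 679 = 239.7 kJ, so Q_C = Q_H − W = 439.3 kJ.
Reservoir entropy changes: ΔS_H = −Q_H/T_H = −679/2121.00 = -0.3201 kJ/K and ΔS_C = +Q_C/T_C = 439.3/370.15 = 1.187 kJ/K.
ΔS_univ = −Q_H/T_H + Q_C/T_C = 0.8667 kJ/K (> 0, since η = 0.353 < η_Carnot = 0.825).

ΔS_univ ≈ 0.8667 kJ/K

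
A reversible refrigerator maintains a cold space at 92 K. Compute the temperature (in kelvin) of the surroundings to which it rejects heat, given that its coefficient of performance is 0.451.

COP_R = T_C/(T_H − T_C) ⇒ T_H = T_C·(1 + 1/COP_R) = 92.00 × (1 + 1/0.451) = 296 K.

T_H ≈ 296 K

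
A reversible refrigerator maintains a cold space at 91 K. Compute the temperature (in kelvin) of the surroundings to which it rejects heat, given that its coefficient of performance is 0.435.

COP_R = T_C/(T_H − T_C) ⇒ T_H = T_C·(1 + 1/COP_R) = 91.00 × (1 + 1/0.435) = 300 K.

T_H ≈ 300 K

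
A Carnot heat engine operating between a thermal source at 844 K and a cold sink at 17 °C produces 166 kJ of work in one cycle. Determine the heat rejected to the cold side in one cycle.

T_C = 17 °C → 17 + 273.15 = 290.15 K.
Carnot efficiency: η = 1 − T_C/T_H = 1 − 290.15/844.00 = 0.6562.
Since Q_C/Q_H = T_C/T_H and Q_H = W/η, Q_C = W·T_C/(T_H − T_C) = 166 × 290.15/553.85 = 87.0 kJ.

Q_C ≈ 87.0 kJ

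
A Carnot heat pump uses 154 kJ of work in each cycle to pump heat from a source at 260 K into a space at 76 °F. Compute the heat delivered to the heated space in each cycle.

Q_H ≈ 1220 kJ

T_H = 76 °F → (76 − 32) × 5/9 = 24.44 °C = 297.59 K.
The Carnot heat-pump COP is COP_HP = T_H/(T_H − T_C) = 297.59/37.59 = 7.9159.
Q_H = COP_HP · W = 7.9159 × 154 = 1220 kJ.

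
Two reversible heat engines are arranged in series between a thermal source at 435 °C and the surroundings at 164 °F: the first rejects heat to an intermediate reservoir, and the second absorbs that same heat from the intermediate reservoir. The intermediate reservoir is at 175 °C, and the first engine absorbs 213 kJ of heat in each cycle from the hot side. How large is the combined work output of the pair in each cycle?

W_total ≈ 109 kJ

T_H = 435 °C → 435 + 273.15 = 708.15 K.
T_C = 164 °F → (164 − 32) × 5/9 = 73.33 °C = 346.48 K.
Two reversible stages in series are equivalent to a single Carnot engine between T_H and T_C, so η_total = 1 − T_C/T_H = 1 − 346.48/708.15 = 0.5107.
W_total = η_total · Q_H = 0.5107 × 213 = 109 kJ.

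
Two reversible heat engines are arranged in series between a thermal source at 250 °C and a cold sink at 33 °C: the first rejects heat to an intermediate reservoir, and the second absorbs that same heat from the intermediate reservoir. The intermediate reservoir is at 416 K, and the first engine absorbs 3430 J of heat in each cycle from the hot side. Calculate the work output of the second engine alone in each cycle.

T_H = 250 °C → 250 + 273.15 = 523.15 K.
T_C = 33 °C → 33 + 273.15 = 306.15 K.
Heat entering the second stage: Q_m = Q_H·(T_m/T_H) = 3430 × 416.00/523.15 = 2727 J.
Second-stage efficiency η₂ = 1 − T_C/T_m = 1 − 306.15/416.00 = 0.2641, so W₂ = η₂·Q_m = 720.2 J.

W₂ ≈ 720.2 J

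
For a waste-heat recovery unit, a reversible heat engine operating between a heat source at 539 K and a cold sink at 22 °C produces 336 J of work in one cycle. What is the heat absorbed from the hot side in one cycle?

Q_H ≈ 743 J

T_C = 22 °C → 22 + 273.15 = 295.15 K.
η_rev = 1 − T_C/T_H = 1 − 295.15/539.00 = 0.4524.
Q_H = W/η = 336/0.4524 = 743 J.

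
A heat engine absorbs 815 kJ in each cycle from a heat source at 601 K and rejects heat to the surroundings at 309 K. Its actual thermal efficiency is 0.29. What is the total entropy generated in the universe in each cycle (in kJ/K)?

W = η·Q_H = 0.29 × 815 = 236.3 kJ, so Q_C = Q_H − W = 578.6 kJ.
Entropy balance on the reservoirs: −Q_H/T_H = -1.356 kJ/K, +Q_C/T_C = 1.873 kJ/K.
ΔS_univ = −Q_H/T_H + Q_C/T_C = 0.517 kJ/K (> 0, since η = 0.29 < η_Carnot = 0.486).

ΔS_univ ≈ 0.517 kJ/K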